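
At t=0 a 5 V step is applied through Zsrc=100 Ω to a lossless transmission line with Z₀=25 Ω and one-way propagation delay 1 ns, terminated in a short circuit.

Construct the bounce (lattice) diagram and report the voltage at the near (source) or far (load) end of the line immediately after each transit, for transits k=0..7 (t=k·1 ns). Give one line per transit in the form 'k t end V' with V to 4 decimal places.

0 0 source 1.0000
1 1 load 0.0000
2 2 source -0.6000
3 3 load 0.0000
4 4 source 0.3600
5 5 load 0.0000
6 6 source -0.2160
7 7 load 0.0000

Γ_L=-1.000000, Γ_S=0.600000; launch V₁=5·25/125=1.000000
k=0 src: V=1.0000
k=1 load: inc=1.000000, refl=1.000000·-1.000000=-1.0000; V=0.000000+1.000000+-1.000000=0.0000
k=2 src: inc=-1.000000, refl=-1.000000·0.600000=-0.6000; V=1.000000+-1.000000+-0.600000=-0.6000
k=3 load: inc=-0.600000, refl=-0.600000·-1.000000=0.6000; V=0.000000+-0.600000+0.600000=0.0000
k=4 src: inc=0.600000, refl=0.600000·0.600000=0.3600; V=-0.600000+0.600000+0.360000=0.3600
k=5 load: inc=0.360000, refl=0.360000·-1.000000=-0.3600; V=0.000000+0.360000+-0.360000=0.0000
k=6 src: inc=-0.360000, refl=-0.360000·0.600000=-0.2160; V=0.360000+-0.360000+-0.216000=-0.2160
k=7 load: inc=-0.216000, refl=-0.216000·-1.000000=0.2160; V=0.000000+-0.216000+0.216000=0.0000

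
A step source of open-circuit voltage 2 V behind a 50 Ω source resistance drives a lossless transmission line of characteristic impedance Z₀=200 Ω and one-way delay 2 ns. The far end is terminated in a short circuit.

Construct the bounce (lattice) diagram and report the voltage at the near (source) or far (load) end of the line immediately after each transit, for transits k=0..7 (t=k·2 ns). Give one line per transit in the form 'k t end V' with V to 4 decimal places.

Γ_L=-1.000000, Γ_S=-0.600000; launch V₁=2·200/250=1.600000
k=0 src: V=1.6000
k=1 load: inc=1.600000, refl=1.600000·-1.000000=-1.6000; V=0.000000+1.600000+-1.600000=0.0000
k=2 src: inc=-1.600000, refl=-1.600000·-0.600000=0.9600; V=1.600000+-1.600000+0.960000=0.9600
k=3 load: inc=0.960000, refl=0.960000·-1.000000=-0.9600; V=0.000000+0.960000+-0.960000=0.0000
k=4 src: inc=-0.960000, refl=-0.960000·-0.600000=0.5760; V=0.960000+-0.960000+0.576000=0.5760
k=5 load: inc=0.576000, refl=0.576000·-1.000000=-0.5760; V=0.000000+0.576000+-0.576000=0.0000
k=6 src: inc=-0.576000, refl=-0.576000·-0.600000=0.3456; V=0.576000+-0.576000+0.345600=0.3456
k=7 load: inc=0.345600, refl=0.345600·-1.000000=-0.3456; V=0.000000+0.345600+-0.345600=0.0000

0 0 source 1.6000
1 2 load 0.0000
2 4 source 0.9600
3 6 load 0.0000
4 8 source 0.5760
5 10 load 0.0000
6 12 source 0.3456
7 14 load 0.0000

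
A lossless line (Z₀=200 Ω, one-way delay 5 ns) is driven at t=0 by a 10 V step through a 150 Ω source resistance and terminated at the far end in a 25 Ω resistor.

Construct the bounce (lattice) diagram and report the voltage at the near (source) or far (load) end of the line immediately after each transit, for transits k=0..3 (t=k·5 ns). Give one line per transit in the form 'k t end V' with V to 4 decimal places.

0 0 source 5.7143
1 5 load 1.2698
2 10 source 1.9048
3 15 load 1.4109

Γ_L=-0.777778, Γ_S=-0.142857; launch V₁=10·200/350=5.714286
k=0 src: V=5.7143
k=1 load: inc=5.714286, refl=5.714286·-0.777778=-4.4444; V=0.000000+5.714286+-4.444444=1.2698
k=2 src: inc=-4.444444, refl=-4.444444·-0.142857=0.6349; V=5.714286+-4.444444+0.634921=1.9048
k=3 load: inc=0.634921, refl=0.634921·-0.777778=-0.4938; V=1.269841+0.634921+-0.493827=1.4109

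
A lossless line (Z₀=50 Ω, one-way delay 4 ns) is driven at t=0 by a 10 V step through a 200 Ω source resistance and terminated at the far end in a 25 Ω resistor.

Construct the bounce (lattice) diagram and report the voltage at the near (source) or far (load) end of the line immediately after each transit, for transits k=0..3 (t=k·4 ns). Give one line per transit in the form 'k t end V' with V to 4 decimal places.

0 0 source 2.0000
1 4 load 1.3333
2 8 source 0.9333
3 12 load 1.0667

Γ_L=-0.333333, Γ_S=0.600000; launch V₁=10·50/250=2.000000
k=0 src: V=2.0000
k=1 load: inc=2.000000, refl=2.000000·-0.333333=-0.6667; V=0.000000+2.000000+-0.666667=1.3333
k=2 src: inc=-0.666667, refl=-0.666667·0.600000=-0.4000; V=2.000000+-0.666667+-0.400000=0.9333
k=3 load: inc=-0.400000, refl=-0.400000·-0.333333=0.1333; V=1.333333+-0.400000+0.133333=1.0667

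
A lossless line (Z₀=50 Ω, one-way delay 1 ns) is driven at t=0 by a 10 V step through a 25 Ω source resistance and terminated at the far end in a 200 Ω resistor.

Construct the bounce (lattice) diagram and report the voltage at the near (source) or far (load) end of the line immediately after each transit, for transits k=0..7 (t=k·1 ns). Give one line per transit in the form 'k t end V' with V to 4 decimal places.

Γ_L=0.600000, Γ_S=-0.333333; launch V₁=10·50/75=6.666667
k=0 src: V=6.6667
k=1 load: inc=6.666667, refl=6.666667·0.600000=4.0000; V=0.000000+6.666667+4.000000=10.6667
k=2 src: inc=4.000000, refl=4.000000·-0.333333=-1.3333; V=6.666667+4.000000+-1.333333=9.3333
k=3 load: inc=-1.333333, refl=-1.333333·0.600000=-0.8000; V=10.666667+-1.333333+-0.800000=8.5333
k=4 src: inc=-0.800000, refl=-0.800000·-0.333333=0.2667; V=9.333333+-0.800000+0.266667=8.8000
k=5 load: inc=0.266667, refl=0.266667·0.600000=0.1600; V=8.533333+0.266667+0.160000=8.9600
k=6 src: inc=0.160000, refl=0.160000·-0.333333=-0.0533; V=8.800000+0.160000+-0.053333=8.9067
k=7 load: inc=-0.053333, refl=-0.053333·0.600000=-0.0320; V=8.960000+-0.053333+-0.032000=8.8747

0 0 source 6.6667
1 1 load 10.6667
2 2 source 9.3333
3 3 load 8.5333
4 4 source 8.8000
5 5 load 8.9600
6 6 source 8.9067
7 7 load 8.8747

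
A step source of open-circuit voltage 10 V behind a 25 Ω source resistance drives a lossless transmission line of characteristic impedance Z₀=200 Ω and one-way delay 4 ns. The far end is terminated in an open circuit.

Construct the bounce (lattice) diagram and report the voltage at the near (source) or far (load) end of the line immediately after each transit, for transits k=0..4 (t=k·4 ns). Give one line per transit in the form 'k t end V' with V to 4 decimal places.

0 0 source 8.8889
1 4 load 17.7778
2 8 source 10.8642
3 12 load 3.9506
4 16 source 9.3278

Γ_L=1.000000, Γ_S=-0.777778; launch V₁=10·200/225=8.888889
k=0 src: V=8.8889
k=1 load: inc=8.888889, refl=8.888889·1.000000=8.8889; V=0.000000+8.888889+8.888889=17.7778
k=2 src: inc=8.888889, refl=8.888889·-0.777778=-6.9136; V=8.888889+8.888889+-6.913580=10.8642
k=3 load: inc=-6.913580, refl=-6.913580·1.000000=-6.9136; V=17.777778+-6.913580+-6.913580=3.9506
k=4 src: inc=-6.913580, refl=-6.913580·-0.777778=5.3772; V=10.864198+-6.913580+5.377229=9.3278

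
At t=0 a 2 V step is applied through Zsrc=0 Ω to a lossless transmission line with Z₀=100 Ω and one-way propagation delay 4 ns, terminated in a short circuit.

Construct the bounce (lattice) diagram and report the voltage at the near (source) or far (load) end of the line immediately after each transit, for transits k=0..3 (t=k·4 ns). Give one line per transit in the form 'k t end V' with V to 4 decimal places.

Γ_L=-1.000000, Γ_S=-1.000000; launch V₁=2·100/100=2.000000
k=0 src: V=2.0000
k=1 load: inc=2.000000, refl=2.000000·-1.000000=-2.0000; V=0.000000+2.000000+-2.000000=0.0000
k=2 src: inc=-2.000000, refl=-2.000000·-1.000000=2.0000; V=2.000000+-2.000000+2.000000=2.0000
k=3 load: inc=2.000000, refl=2.000000·-1.000000=-2.0000; V=0.000000+2.000000+-2.000000=0.0000

0 0 source 2.0000
1 4 load 0.0000
2 8 source 2.0000
3 12 load 0.0000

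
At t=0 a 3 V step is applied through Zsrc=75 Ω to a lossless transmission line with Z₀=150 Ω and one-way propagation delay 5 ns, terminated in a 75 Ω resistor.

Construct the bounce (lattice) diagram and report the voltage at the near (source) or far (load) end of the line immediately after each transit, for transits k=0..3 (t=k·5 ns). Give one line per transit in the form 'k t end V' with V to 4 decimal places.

0 0 source 2.0000
1 5 load 1.3333
2 10 source 1.5556
3 15 load 1.4815

Γ_L=-0.333333, Γ_S=-0.333333; launch V₁=3·150/225=2.000000
k=0 src: V=2.0000
k=1 load: inc=2.000000, refl=2.000000·-0.333333=-0.6667; V=0.000000+2.000000+-0.666667=1.3333
k=2 src: inc=-0.666667, refl=-0.666667·-0.333333=0.2222; V=2.000000+-0.666667+0.222222=1.5556
k=3 load: inc=0.222222, refl=0.222222·-0.333333=-0.0741; V=1.333333+0.222222+-0.074074=1.4815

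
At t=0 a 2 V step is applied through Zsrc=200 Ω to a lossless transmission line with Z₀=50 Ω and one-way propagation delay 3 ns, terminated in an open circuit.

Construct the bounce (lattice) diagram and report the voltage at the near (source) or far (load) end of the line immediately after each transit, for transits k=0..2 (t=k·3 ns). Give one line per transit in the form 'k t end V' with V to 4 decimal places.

Γ_L=1.000000, Γ_S=0.600000; launch V₁=2·50/250=0.400000
k=0 src: V=0.4000
k=1 load: inc=0.400000, refl=0.400000·1.000000=0.4000; V=0.000000+0.400000+0.400000=0.8000
k=2 src: inc=0.400000, refl=0.400000·0.600000=0.2400; V=0.400000+0.400000+0.240000=1.0400

0 0 source 0.4000
1 3 load 0.8000
2 6 source 1.0400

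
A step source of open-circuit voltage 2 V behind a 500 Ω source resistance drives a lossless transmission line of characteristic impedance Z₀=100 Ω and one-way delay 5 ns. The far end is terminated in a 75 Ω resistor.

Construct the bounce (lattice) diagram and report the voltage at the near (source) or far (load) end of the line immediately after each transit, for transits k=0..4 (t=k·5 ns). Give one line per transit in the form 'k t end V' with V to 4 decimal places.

Γ_L=-0.142857, Γ_S=0.666667; launch V₁=2·100/600=0.333333
k=0 src: V=0.3333
k=1 load: inc=0.333333, refl=0.333333·-0.142857=-0.0476; V=0.000000+0.333333+-0.047619=0.2857
k=2 src: inc=-0.047619, refl=-0.047619·0.666667=-0.0317; V=0.333333+-0.047619+-0.031746=0.2540
k=3 load: inc=-0.031746, refl=-0.031746·-0.142857=0.0045; V=0.285714+-0.031746+0.004535=0.2585
k=4 src: inc=0.004535, refl=0.004535·0.666667=0.0030; V=0.253968+0.004535+0.003023=0.2615

0 0 source 0.3333
1 5 load 0.2857
2 10 source 0.2540
3 15 load 0.2585
4 20 source 0.2615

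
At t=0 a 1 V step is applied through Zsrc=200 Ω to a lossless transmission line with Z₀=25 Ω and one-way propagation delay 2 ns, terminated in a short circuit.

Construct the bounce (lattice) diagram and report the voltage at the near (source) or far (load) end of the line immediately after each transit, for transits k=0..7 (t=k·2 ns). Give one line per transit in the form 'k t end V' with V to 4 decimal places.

0 0 source 0.1111
1 2 load 0.0000
2 4 source -0.0864
3 6 load 0.0000
4 8 source 0.0672
5 10 load 0.0000
6 12 source -0.0523
7 14 load 0.0000

Γ_L=-1.000000, Γ_S=0.777778; launch V₁=1·25/225=0.111111
k=0 src: V=0.1111
k=1 load: inc=0.111111, refl=0.111111·-1.000000=-0.1111; V=0.000000+0.111111+-0.111111=0.0000
k=2 src: inc=-0.111111, refl=-0.111111·0.777778=-0.0864; V=0.111111+-0.111111+-0.086420=-0.0864
k=3 load: inc=-0.086420, refl=-0.086420·-1.000000=0.0864; V=0.000000+-0.086420+0.086420=0.0000
k=4 src: inc=0.086420, refl=0.086420·0.777778=0.0672; V=-0.086420+0.086420+0.067215=0.0672
k=5 load: inc=0.067215, refl=0.067215·-1.000000=-0.0672; V=0.000000+0.067215+-0.067215=0.0000
k=6 src: inc=-0.067215, refl=-0.067215·0.777778=-0.0523; V=0.067215+-0.067215+-0.052279=-0.0523
k=7 load: inc=-0.052279, refl=-0.052279·-1.000000=0.0523; V=0.000000+-0.052279+0.052279=0.0000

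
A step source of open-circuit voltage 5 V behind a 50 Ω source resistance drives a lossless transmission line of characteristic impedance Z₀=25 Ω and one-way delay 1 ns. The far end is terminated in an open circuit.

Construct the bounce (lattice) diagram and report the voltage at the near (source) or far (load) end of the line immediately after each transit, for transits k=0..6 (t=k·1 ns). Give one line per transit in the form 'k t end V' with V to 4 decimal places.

0 0 source 1.6667
1 1 load 3.3333
2 2 source 3.8889
3 3 load 4.4444
4 4 source 4.6296
5 5 load 4.8148
6 6 source 4.8765

Γ_L=1.000000, Γ_S=0.333333; launch V₁=5·25/75=1.666667
k=0 src: V=1.6667
k=1 load: inc=1.666667, refl=1.666667·1.000000=1.6667; V=0.000000+1.666667+1.666667=3.3333
k=2 src: inc=1.666667, refl=1.666667·0.333333=0.5556; V=1.666667+1.666667+0.555556=3.8889
k=3 load: inc=0.555556, refl=0.555556·1.000000=0.5556; V=3.333333+0.555556+0.555556=4.4444
k=4 src: inc=0.555556, refl=0.555556·0.333333=0.1852; V=3.888889+0.555556+0.185185=4.6296
k=5 load: inc=0.185185, refl=0.185185·1.000000=0.1852; V=4.444444+0.185185+0.185185=4.8148
k=6 src: inc=0.185185, refl=0.185185·0.333333=0.0617; V=4.629630+0.185185+0.061728=4.8765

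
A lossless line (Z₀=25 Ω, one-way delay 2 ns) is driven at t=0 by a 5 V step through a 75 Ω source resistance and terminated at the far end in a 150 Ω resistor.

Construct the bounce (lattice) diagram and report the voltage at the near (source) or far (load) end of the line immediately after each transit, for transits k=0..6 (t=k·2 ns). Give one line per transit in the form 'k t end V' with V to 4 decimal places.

Γ_L=0.714286, Γ_S=0.500000; launch V₁=5·25/100=1.250000
k=0 src: V=1.2500
k=1 load: inc=1.250000, refl=1.250000·0.714286=0.8929; V=0.000000+1.250000+0.892857=2.1429
k=2 src: inc=0.892857, refl=0.892857·0.500000=0.4464; V=1.250000+0.892857+0.446429=2.5893
k=3 load: inc=0.446429, refl=0.446429·0.714286=0.3189; V=2.142857+0.446429+0.318878=2.9082
k=4 src: inc=0.318878, refl=0.318878·0.500000=0.1594; V=2.589286+0.318878+0.159439=3.0676
k=5 load: inc=0.159439, refl=0.159439·0.714286=0.1139; V=2.908163+0.159439+0.113885=3.1815
k=6 src: inc=0.113885, refl=0.113885·0.500000=0.0569; V=3.067602+0.113885+0.056942=3.2384

0 0 source 1.2500
1 2 load 2.1429
2 4 source 2.5893
3 6 load 2.9082
4 8 source 3.0676
5 10 load 3.1815
6 12 source 3.2384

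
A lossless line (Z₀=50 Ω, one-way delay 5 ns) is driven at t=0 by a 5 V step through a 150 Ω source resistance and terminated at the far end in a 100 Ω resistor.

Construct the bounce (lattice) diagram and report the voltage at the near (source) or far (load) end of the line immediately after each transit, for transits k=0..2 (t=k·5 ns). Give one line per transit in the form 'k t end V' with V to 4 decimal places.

Γ_L=0.333333, Γ_S=0.500000; launch V₁=5·50/200=1.250000
k=0 src: V=1.2500
k=1 load: inc=1.250000, refl=1.250000·0.333333=0.4167; V=0.000000+1.250000+0.416667=1.6667
k=2 src: inc=0.416667, refl=0.416667·0.500000=0.2083; V=1.250000+0.416667+0.208333=1.8750

0 0 source 1.2500
1 5 load 1.6667
2 10 source 1.8750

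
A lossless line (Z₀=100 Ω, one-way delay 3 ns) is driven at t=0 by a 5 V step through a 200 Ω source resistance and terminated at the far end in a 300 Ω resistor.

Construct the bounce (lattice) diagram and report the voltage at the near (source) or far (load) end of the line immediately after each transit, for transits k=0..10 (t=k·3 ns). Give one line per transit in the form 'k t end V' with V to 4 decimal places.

0 0 source 1.6667
1 3 load 2.5000
2 6 source 2.7778
3 9 load 2.9167
4 12 source 2.9630
5 15 load 2.9861
6 18 source 2.9938
7 21 load 2.9977
8 24 source 2.9990
9 27 load 2.9996
10 30 source 2.9998

Γ_L=0.500000, Γ_S=0.333333; launch V₁=5·100/300=1.666667
k=0 src: V=1.6667
k=1 load: inc=1.666667, refl=1.666667·0.500000=0.8333; V=0.000000+1.666667+0.833333=2.5000
k=2 src: inc=0.833333, refl=0.833333·0.333333=0.2778; V=1.666667+0.833333+0.277778=2.7778
k=3 load: inc=0.277778, refl=0.277778·0.500000=0.1389; V=2.500000+0.277778+0.138889=2.9167
k=4 src: inc=0.138889, refl=0.138889·0.333333=0.0463; V=2.777778+0.138889+0.046296=2.9630
k=5 load: inc=0.046296, refl=0.046296·0.500000=0.0231; V=2.916667+0.046296+0.023148=2.9861
k=6 src: inc=0.023148, refl=0.023148·0.333333=0.0077; V=2.962963+0.023148+0.007716=2.9938
k=7 load: inc=0.007716, refl=0.007716·0.500000=0.0039; V=2.986111+0.007716+0.003858=2.9977
k=8 src: inc=0.003858, refl=0.003858·0.333333=0.0013; V=2.993827+0.003858+0.001286=2.9990
k=9 load: inc=0.001286, refl=0.001286·0.500000=0.0006; V=2.997685+0.001286+0.000643=2.9996
k=10 src: inc=0.000643, refl=0.000643·0.333333=0.0002; V=2.998971+0.000643+0.000214=2.9998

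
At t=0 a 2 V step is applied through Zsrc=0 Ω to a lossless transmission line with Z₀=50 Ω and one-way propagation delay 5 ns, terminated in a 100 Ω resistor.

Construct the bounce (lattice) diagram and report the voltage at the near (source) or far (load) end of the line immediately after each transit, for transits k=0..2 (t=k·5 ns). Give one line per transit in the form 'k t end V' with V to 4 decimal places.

Γ_L=0.333333, Γ_S=-1.000000; launch V₁=2·50/50=2.000000
k=0 src: V=2.0000
k=1 load: inc=2.000000, refl=2.000000·0.333333=0.6667; V=0.000000+2.000000+0.666667=2.6667
k=2 src: inc=0.666667, refl=0.666667·-1.000000=-0.6667; V=2.000000+0.666667+-0.666667=2.0000

0 0 source 2.0000
1 5 load 2.6667
2 10 source 2.0000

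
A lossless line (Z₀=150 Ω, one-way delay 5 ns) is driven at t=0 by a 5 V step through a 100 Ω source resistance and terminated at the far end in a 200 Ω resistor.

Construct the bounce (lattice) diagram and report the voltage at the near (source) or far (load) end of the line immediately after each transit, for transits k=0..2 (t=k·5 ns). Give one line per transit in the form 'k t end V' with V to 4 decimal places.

0 0 source 3.0000
1 5 load 3.4286
2 10 source 3.3429

Γ_L=0.142857, Γ_S=-0.200000; launch V₁=5·150/250=3.000000
k=0 src: V=3.0000
k=1 load: inc=3.000000, refl=3.000000·0.142857=0.4286; V=0.000000+3.000000+0.428571=3.4286
k=2 src: inc=0.428571, refl=0.428571·-0.200000=-0.0857; V=3.000000+0.428571+-0.085714=3.3429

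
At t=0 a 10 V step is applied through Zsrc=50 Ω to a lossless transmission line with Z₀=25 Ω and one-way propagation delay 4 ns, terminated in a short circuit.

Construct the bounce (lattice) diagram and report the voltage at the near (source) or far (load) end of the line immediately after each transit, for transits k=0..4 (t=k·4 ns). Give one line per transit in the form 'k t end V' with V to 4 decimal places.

0 0 source 3.3333
1 4 load 0.0000
2 8 source -1.1111
3 12 load 0.0000
4 16 source 0.3704

Γ_L=-1.000000, Γ_S=0.333333; launch V₁=10·25/75=3.333333
k=0 src: V=3.3333
k=1 load: inc=3.333333, refl=3.333333·-1.000000=-3.3333; V=0.000000+3.333333+-3.333333=0.0000
k=2 src: inc=-3.333333, refl=-3.333333·0.333333=-1.1111; V=3.333333+-3.333333+-1.111111=-1.1111
k=3 load: inc=-1.111111, refl=-1.111111·-1.000000=1.1111; V=0.000000+-1.111111+1.111111=0.0000
k=4 src: inc=1.111111, refl=1.111111·0.333333=0.3704; V=-1.111111+1.111111+0.370370=0.3704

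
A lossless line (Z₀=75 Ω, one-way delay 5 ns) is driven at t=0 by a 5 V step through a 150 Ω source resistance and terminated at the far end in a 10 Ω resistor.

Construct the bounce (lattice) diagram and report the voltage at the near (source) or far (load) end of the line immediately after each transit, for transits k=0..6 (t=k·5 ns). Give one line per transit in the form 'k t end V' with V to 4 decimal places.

Γ_L=-0.764706, Γ_S=0.333333; launch V₁=5·75/225=1.666667
k=0 src: V=1.6667
k=1 load: inc=1.666667, refl=1.666667·-0.764706=-1.2745; V=0.000000+1.666667+-1.274510=0.3922
k=2 src: inc=-1.274510, refl=-1.274510·0.333333=-0.4248; V=1.666667+-1.274510+-0.424837=-0.0327
k=3 load: inc=-0.424837, refl=-0.424837·-0.764706=0.3249; V=0.392157+-0.424837+0.324875=0.2922
k=4 src: inc=0.324875, refl=0.324875·0.333333=0.1083; V=-0.032680+0.324875+0.108292=0.4005
k=5 load: inc=0.108292, refl=0.108292·-0.764706=-0.0828; V=0.292195+0.108292+-0.082811=0.3177
k=6 src: inc=-0.082811, refl=-0.082811·0.333333=-0.0276; V=0.400487+-0.082811+-0.027604=0.2901

0 0 source 1.6667
1 5 load 0.3922
2 10 source -0.0327
3 15 load 0.2922
4 20 source 0.4005
5 25 load 0.3177
6 30 source 0.2901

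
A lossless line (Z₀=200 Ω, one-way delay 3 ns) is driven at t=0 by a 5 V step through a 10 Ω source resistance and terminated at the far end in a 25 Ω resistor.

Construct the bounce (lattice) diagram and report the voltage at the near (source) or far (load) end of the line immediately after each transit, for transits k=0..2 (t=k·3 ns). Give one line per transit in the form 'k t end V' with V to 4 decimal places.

Γ_L=-0.777778, Γ_S=-0.904762; launch V₁=5·200/210=4.761905
k=0 src: V=4.7619
k=1 load: inc=4.761905, refl=4.761905·-0.777778=-3.7037; V=0.000000+4.761905+-3.703704=1.0582
k=2 src: inc=-3.703704, refl=-3.703704·-0.904762=3.3510; V=4.761905+-3.703704+3.350970=4.4092

0 0 source 4.7619
1 3 load 1.0582
2 6 source 4.4092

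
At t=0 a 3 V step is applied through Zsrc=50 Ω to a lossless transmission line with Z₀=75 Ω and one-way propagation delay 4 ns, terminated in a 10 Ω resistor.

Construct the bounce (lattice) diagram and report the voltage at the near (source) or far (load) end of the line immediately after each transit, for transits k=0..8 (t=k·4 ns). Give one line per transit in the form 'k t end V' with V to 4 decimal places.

Γ_L=-0.764706, Γ_S=-0.200000; launch V₁=3·75/125=1.800000
k=0 src: V=1.8000
k=1 load: inc=1.800000, refl=1.800000·-0.764706=-1.3765; V=0.000000+1.800000+-1.376471=0.4235
k=2 src: inc=-1.376471, refl=-1.376471·-0.200000=0.2753; V=1.800000+-1.376471+0.275294=0.6988
k=3 load: inc=0.275294, refl=0.275294·-0.764706=-0.2105; V=0.423529+0.275294+-0.210519=0.4883
k=4 src: inc=-0.210519, refl=-0.210519·-0.200000=0.0421; V=0.698824+-0.210519+0.042104=0.5304
k=5 load: inc=0.042104, refl=0.042104·-0.764706=-0.0322; V=0.488304+0.042104+-0.032197=0.4982
k=6 src: inc=-0.032197, refl=-0.032197·-0.200000=0.0064; V=0.530408+-0.032197+0.006439=0.5047
k=7 load: inc=0.006439, refl=0.006439·-0.764706=-0.0049; V=0.498211+0.006439+-0.004924=0.4997
k=8 src: inc=-0.004924, refl=-0.004924·-0.200000=0.0010; V=0.504651+-0.004924+0.000985=0.5007

0 0 source 1.8000
1 4 load 0.4235
2 8 source 0.6988
3 12 load 0.4883
4 16 source 0.5304
5 20 load 0.4982
6 24 source 0.5047
7 28 load 0.4997
8 32 source 0.5007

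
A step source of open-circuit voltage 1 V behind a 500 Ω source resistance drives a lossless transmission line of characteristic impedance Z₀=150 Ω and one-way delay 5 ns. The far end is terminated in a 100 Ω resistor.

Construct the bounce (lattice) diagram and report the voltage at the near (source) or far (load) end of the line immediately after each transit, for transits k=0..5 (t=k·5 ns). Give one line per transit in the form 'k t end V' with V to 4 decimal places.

0 0 source 0.2308
1 5 load 0.1846
2 10 source 0.1598
3 15 load 0.1647
4 20 source 0.1674
5 25 load 0.1669

Γ_L=-0.200000, Γ_S=0.538462; launch V₁=1·150/650=0.230769
k=0 src: V=0.2308
k=1 load: inc=0.230769, refl=0.230769·-0.200000=-0.0462; V=0.000000+0.230769+-0.046154=0.1846
k=2 src: inc=-0.046154, refl=-0.046154·0.538462=-0.0249; V=0.230769+-0.046154+-0.024852=0.1598
k=3 load: inc=-0.024852, refl=-0.024852·-0.200000=0.0050; V=0.184615+-0.024852+0.004970=0.1647
k=4 src: inc=0.004970, refl=0.004970·0.538462=0.0027; V=0.159763+0.004970+0.002676=0.1674
k=5 load: inc=0.002676, refl=0.002676·-0.200000=-0.0005; V=0.164734+0.002676+-0.000535=0.1669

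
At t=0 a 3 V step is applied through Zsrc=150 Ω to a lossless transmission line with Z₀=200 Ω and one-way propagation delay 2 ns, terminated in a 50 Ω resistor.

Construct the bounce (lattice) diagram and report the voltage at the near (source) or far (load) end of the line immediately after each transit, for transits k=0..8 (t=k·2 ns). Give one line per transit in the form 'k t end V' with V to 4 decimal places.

0 0 source 1.7143
1 2 load 0.6857
2 4 source 0.8327
3 6 load 0.7445
4 8 source 0.7571
5 10 load 0.7495
6 12 source 0.7506
7 14 load 0.7500
8 16 source 0.7501

Γ_L=-0.600000, Γ_S=-0.142857; launch V₁=3·200/350=1.714286
k=0 src: V=1.7143
k=1 load: inc=1.714286, refl=1.714286·-0.600000=-1.0286; V=0.000000+1.714286+-1.028571=0.6857
k=2 src: inc=-1.028571, refl=-1.028571·-0.142857=0.1469; V=1.714286+-1.028571+0.146939=0.8327
k=3 load: inc=0.146939, refl=0.146939·-0.600000=-0.0882; V=0.685714+0.146939+-0.088163=0.7445
k=4 src: inc=-0.088163, refl=-0.088163·-0.142857=0.0126; V=0.832653+-0.088163+0.012595=0.7571
k=5 load: inc=0.012595, refl=0.012595·-0.600000=-0.0076; V=0.744490+0.012595+-0.007557=0.7495
k=6 src: inc=-0.007557, refl=-0.007557·-0.142857=0.0011; V=0.757085+-0.007557+0.001080=0.7506
k=7 load: inc=0.001080, refl=0.001080·-0.600000=-0.0006; V=0.749528+0.001080+-0.000648=0.7500
k=8 src: inc=-0.000648, refl=-0.000648·-0.142857=0.0001; V=0.750607+-0.000648+0.000093=0.7501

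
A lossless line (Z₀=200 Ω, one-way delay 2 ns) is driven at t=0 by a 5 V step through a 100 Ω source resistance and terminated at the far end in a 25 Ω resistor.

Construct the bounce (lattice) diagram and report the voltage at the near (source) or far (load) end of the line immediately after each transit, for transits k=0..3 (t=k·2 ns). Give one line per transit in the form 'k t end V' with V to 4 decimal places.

0 0 source 3.3333
1 2 load 0.7407
2 4 source 1.6049
3 6 load 0.9328

Γ_L=-0.777778, Γ_S=-0.333333; launch V₁=5·200/300=3.333333
k=0 src: V=3.3333
k=1 load: inc=3.333333, refl=3.333333·-0.777778=-2.5926; V=0.000000+3.333333+-2.592593=0.7407
k=2 src: inc=-2.592593, refl=-2.592593·-0.333333=0.8642; V=3.333333+-2.592593+0.864198=1.6049
k=3 load: inc=0.864198, refl=0.864198·-0.777778=-0.6722; V=0.740741+0.864198+-0.672154=0.9328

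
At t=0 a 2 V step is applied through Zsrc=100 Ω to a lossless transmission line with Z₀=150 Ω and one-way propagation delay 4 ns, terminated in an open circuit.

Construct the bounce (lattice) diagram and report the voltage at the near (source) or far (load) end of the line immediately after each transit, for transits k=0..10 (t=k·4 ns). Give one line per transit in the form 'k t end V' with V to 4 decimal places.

0 0 source 1.2000
1 4 load 2.4000
2 8 source 2.1600
3 12 load 1.9200
4 16 source 1.9680
5 20 load 2.0160
6 24 source 2.0064
7 28 load 1.9968
8 32 source 1.9987
9 36 load 2.0006
10 40 source 2.0003

Γ_L=1.000000, Γ_S=-0.200000; launch V₁=2·150/250=1.200000
k=0 src: V=1.2000
k=1 load: inc=1.200000, refl=1.200000·1.000000=1.2000; V=0.000000+1.200000+1.200000=2.4000
k=2 src: inc=1.200000, refl=1.200000·-0.200000=-0.2400; V=1.200000+1.200000+-0.240000=2.1600
k=3 load: inc=-0.240000, refl=-0.240000·1.000000=-0.2400; V=2.400000+-0.240000+-0.240000=1.9200
k=4 src: inc=-0.240000, refl=-0.240000·-0.200000=0.0480; V=2.160000+-0.240000+0.048000=1.9680
k=5 load: inc=0.048000, refl=0.048000·1.000000=0.0480; V=1.920000+0.048000+0.048000=2.0160
k=6 src: inc=0.048000, refl=0.048000·-0.200000=-0.0096; V=1.968000+0.048000+-0.009600=2.0064
k=7 load: inc=-0.009600, refl=-0.009600·1.000000=-0.0096; V=2.016000+-0.009600+-0.009600=1.9968
k=8 src: inc=-0.009600, refl=-0.009600·-0.200000=0.0019; V=2.006400+-0.009600+0.001920=1.9987
k=9 load: inc=0.001920, refl=0.001920·1.000000=0.0019; V=1.996800+0.001920+0.001920=2.0006
k=10 src: inc=0.001920, refl=0.001920·-0.200000=-0.0004; V=1.998720+0.001920+-0.000384=2.0003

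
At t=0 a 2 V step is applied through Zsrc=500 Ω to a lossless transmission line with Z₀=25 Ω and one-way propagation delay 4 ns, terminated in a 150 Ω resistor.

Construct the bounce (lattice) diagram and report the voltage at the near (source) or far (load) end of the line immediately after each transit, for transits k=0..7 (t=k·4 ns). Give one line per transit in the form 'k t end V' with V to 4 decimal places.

Γ_L=0.714286, Γ_S=0.904762; launch V₁=2·25/525=0.095238
k=0 src: V=0.0952
k=1 load: inc=0.095238, refl=0.095238·0.714286=0.0680; V=0.000000+0.095238+0.068027=0.1633
k=2 src: inc=0.068027, refl=0.068027·0.904762=0.0615; V=0.095238+0.068027+0.061548=0.2248
k=3 load: inc=0.061548, refl=0.061548·0.714286=0.0440; V=0.163265+0.061548+0.043963=0.2688
k=4 src: inc=0.043963, refl=0.043963·0.904762=0.0398; V=0.224814+0.043963+0.039776=0.3086
k=5 load: inc=0.039776, refl=0.039776·0.714286=0.0284; V=0.268777+0.039776+0.028412=0.3370
k=6 src: inc=0.028412, refl=0.028412·0.904762=0.0257; V=0.308553+0.028412+0.025706=0.3627
k=7 load: inc=0.025706, refl=0.025706·0.714286=0.0184; V=0.336965+0.025706+0.018361=0.3810

0 0 source 0.0952
1 4 load 0.1633
2 8 source 0.2248
3 12 load 0.2688
4 16 source 0.3086
5 20 load 0.3370
6 24 source 0.3627
7 28 load 0.3810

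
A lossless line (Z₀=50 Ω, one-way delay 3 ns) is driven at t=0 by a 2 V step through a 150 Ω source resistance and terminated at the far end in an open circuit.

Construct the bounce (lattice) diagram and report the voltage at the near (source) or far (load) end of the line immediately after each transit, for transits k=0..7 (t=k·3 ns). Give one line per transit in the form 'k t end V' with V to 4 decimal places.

Γ_L=1.000000, Γ_S=0.500000; launch V₁=2·50/200=0.500000
k=0 src: V=0.5000
k=1 load: inc=0.500000, refl=0.500000·1.000000=0.5000; V=0.000000+0.500000+0.500000=1.0000
k=2 src: inc=0.500000, refl=0.500000·0.500000=0.2500; V=0.500000+0.500000+0.250000=1.2500
k=3 load: inc=0.250000, refl=0.250000·1.000000=0.2500; V=1.000000+0.250000+0.250000=1.5000
k=4 src: inc=0.250000, refl=0.250000·0.500000=0.1250; V=1.250000+0.250000+0.125000=1.6250
k=5 load: inc=0.125000, refl=0.125000·1.000000=0.1250; V=1.500000+0.125000+0.125000=1.7500
k=6 src: inc=0.125000, refl=0.125000·0.500000=0.0625; V=1.625000+0.125000+0.062500=1.8125
k=7 load: inc=0.062500, refl=0.062500·1.000000=0.0625; V=1.750000+0.062500+0.062500=1.8750

0 0 source 0.5000
1 3 load 1.0000
2 6 source 1.2500
3 9 load 1.5000
4 12 source 1.6250
5 15 load 1.7500
6 18 source 1.8125
7 21 load 1.8750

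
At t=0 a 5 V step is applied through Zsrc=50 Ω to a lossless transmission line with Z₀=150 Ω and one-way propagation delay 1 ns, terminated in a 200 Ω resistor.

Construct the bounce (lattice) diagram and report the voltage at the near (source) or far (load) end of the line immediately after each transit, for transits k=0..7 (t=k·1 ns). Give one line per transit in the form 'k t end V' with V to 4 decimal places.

Γ_L=0.142857, Γ_S=-0.500000; launch V₁=5·150/200=3.750000
k=0 src: V=3.7500
k=1 load: inc=3.750000, refl=3.750000·0.142857=0.5357; V=0.000000+3.750000+0.535714=4.2857
k=2 src: inc=0.535714, refl=0.535714·-0.500000=-0.2679; V=3.750000+0.535714+-0.267857=4.0179
k=3 load: inc=-0.267857, refl=-0.267857·0.142857=-0.0383; V=4.285714+-0.267857+-0.038265=3.9796
k=4 src: inc=-0.038265, refl=-0.038265·-0.500000=0.0191; V=4.017857+-0.038265+0.019133=3.9987
k=5 load: inc=0.019133, refl=0.019133·0.142857=0.0027; V=3.979592+0.019133+0.002733=4.0015
k=6 src: inc=0.002733, refl=0.002733·-0.500000=-0.0014; V=3.998724+0.002733+-0.001367=4.0001
k=7 load: inc=-0.001367, refl=-0.001367·0.142857=-0.0002; V=4.001458+-0.001367+-0.000195=3.9999

0 0 source 3.7500
1 1 load 4.2857
2 2 source 4.0179
3 3 load 3.9796
4 4 source 3.9987
5 5 load 4.0015
6 6 source 4.0001
7 7 load 3.9999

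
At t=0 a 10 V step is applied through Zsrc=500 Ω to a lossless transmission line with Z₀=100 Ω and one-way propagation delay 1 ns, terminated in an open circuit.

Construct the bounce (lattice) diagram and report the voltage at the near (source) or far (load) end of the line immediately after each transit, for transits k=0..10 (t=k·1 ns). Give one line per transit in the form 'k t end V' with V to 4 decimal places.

Γ_L=1.000000, Γ_S=0.666667; launch V₁=10·100/600=1.666667
k=0 src: V=1.6667
k=1 load: inc=1.666667, refl=1.666667·1.000000=1.6667; V=0.000000+1.666667+1.666667=3.3333
k=2 src: inc=1.666667, refl=1.666667·0.666667=1.1111; V=1.666667+1.666667+1.111111=4.4444
k=3 load: inc=1.111111, refl=1.111111·1.000000=1.1111; V=3.333333+1.111111+1.111111=5.5556
k=4 src: inc=1.111111, refl=1.111111·0.666667=0.7407; V=4.444444+1.111111+0.740741=6.2963
k=5 load: inc=0.740741, refl=0.740741·1.000000=0.7407; V=5.555556+0.740741+0.740741=7.0370
k=6 src: inc=0.740741, refl=0.740741·0.666667=0.4938; V=6.296296+0.740741+0.493827=7.5309
k=7 load: inc=0.493827, refl=0.493827·1.000000=0.4938; V=7.037037+0.493827+0.493827=8.0247
k=8 src: inc=0.493827, refl=0.493827·0.666667=0.3292; V=7.530864+0.493827+0.329218=8.3539
k=9 load: inc=0.329218, refl=0.329218·1.000000=0.3292; V=8.024691+0.329218+0.329218=8.6831
k=10 src: inc=0.329218, refl=0.329218·0.666667=0.2195; V=8.353909+0.329218+0.219479=8.9026

0 0 source 1.6667
1 1 load 3.3333
2 2 source 4.4444
3 3 load 5.5556
4 4 source 6.2963
5 5 load 7.0370
6 6 source 7.5309
7 7 load 8.0247
8 8 source 8.3539
9 9 load 8.6831
10 10 source 8.9026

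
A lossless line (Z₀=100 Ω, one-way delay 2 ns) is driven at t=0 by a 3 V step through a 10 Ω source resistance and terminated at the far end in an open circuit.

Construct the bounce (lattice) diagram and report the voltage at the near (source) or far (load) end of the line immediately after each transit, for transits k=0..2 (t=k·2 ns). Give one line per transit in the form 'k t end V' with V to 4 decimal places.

Γ_L=1.000000, Γ_S=-0.818182; launch V₁=3·100/110=2.727273
k=0 src: V=2.7273
k=1 load: inc=2.727273, refl=2.727273·1.000000=2.7273; V=0.000000+2.727273+2.727273=5.4545
k=2 src: inc=2.727273, refl=2.727273·-0.818182=-2.2314; V=2.727273+2.727273+-2.231405=3.2231

0 0 source 2.7273
1 2 load 5.4545
2 4 source 3.2231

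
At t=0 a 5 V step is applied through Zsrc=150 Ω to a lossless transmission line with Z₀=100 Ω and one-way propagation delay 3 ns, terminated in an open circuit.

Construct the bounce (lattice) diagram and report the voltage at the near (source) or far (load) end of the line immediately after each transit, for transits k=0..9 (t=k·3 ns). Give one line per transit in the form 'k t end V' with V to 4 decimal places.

0 0 source 2.0000
1 3 load 4.0000
2 6 source 4.4000
3 9 load 4.8000
4 12 source 4.8800
5 15 load 4.9600
6 18 source 4.9760
7 21 load 4.9920
8 24 source 4.9952
9 27 load 4.9984

Γ_L=1.000000, Γ_S=0.200000; launch V₁=5·100/250=2.000000
k=0 src: V=2.0000
k=1 load: inc=2.000000, refl=2.000000·1.000000=2.0000; V=0.000000+2.000000+2.000000=4.0000
k=2 src: inc=2.000000, refl=2.000000·0.200000=0.4000; V=2.000000+2.000000+0.400000=4.4000
k=3 load: inc=0.400000, refl=0.400000·1.000000=0.4000; V=4.000000+0.400000+0.400000=4.8000
k=4 src: inc=0.400000, refl=0.400000·0.200000=0.0800; V=4.400000+0.400000+0.080000=4.8800
k=5 load: inc=0.080000, refl=0.080000·1.000000=0.0800; V=4.800000+0.080000+0.080000=4.9600
k=6 src: inc=0.080000, refl=0.080000·0.200000=0.0160; V=4.880000+0.080000+0.016000=4.9760
k=7 load: inc=0.016000, refl=0.016000·1.000000=0.0160; V=4.960000+0.016000+0.016000=4.9920
k=8 src: inc=0.016000, refl=0.016000·0.200000=0.0032; V=4.976000+0.016000+0.003200=4.9952
k=9 load: inc=0.003200, refl=0.003200·1.000000=0.0032; V=4.992000+0.003200+0.003200=4.9984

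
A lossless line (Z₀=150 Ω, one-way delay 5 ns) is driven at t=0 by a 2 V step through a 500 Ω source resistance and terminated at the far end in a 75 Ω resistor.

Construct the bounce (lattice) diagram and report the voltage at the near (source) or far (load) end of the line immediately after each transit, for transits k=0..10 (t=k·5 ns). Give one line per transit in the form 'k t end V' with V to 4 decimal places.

0 0 source 0.4615
1 5 load 0.3077
2 10 source 0.2249
3 15 load 0.2525
4 20 source 0.2673
5 25 load 0.2624
6 30 source 0.2597
7 35 load 0.2606
8 40 source 0.2611
9 45 load 0.2609
10 50 source 0.2608

Γ_L=-0.333333, Γ_S=0.538462; launch V₁=2·150/650=0.461538
k=0 src: V=0.4615
k=1 load: inc=0.461538, refl=0.461538·-0.333333=-0.1538; V=0.000000+0.461538+-0.153846=0.3077
k=2 src: inc=-0.153846, refl=-0.153846·0.538462=-0.0828; V=0.461538+-0.153846+-0.082840=0.2249
k=3 load: inc=-0.082840, refl=-0.082840·-0.333333=0.0276; V=0.307692+-0.082840+0.027613=0.2525
k=4 src: inc=0.027613, refl=0.027613·0.538462=0.0149; V=0.224852+0.027613+0.014869=0.2673
k=5 load: inc=0.014869, refl=0.014869·-0.333333=-0.0050; V=0.252465+0.014869+-0.004956=0.2624
k=6 src: inc=-0.004956, refl=-0.004956·0.538462=-0.0027; V=0.267334+-0.004956+-0.002669=0.2597
k=7 load: inc=-0.002669, refl=-0.002669·-0.333333=0.0009; V=0.262378+-0.002669+0.000890=0.2606
k=8 src: inc=0.000890, refl=0.000890·0.538462=0.0005; V=0.259709+0.000890+0.000479=0.2611
k=9 load: inc=0.000479, refl=0.000479·-0.333333=-0.0002; V=0.260599+0.000479+-0.000160=0.2609
k=10 src: inc=-0.000160, refl=-0.000160·0.538462=-0.0001; V=0.261078+-0.000160+-0.000086=0.2608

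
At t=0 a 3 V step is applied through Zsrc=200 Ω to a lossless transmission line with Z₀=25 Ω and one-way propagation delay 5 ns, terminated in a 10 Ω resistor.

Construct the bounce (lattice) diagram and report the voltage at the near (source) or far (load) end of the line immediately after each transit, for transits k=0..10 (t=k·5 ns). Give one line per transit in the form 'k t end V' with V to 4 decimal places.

0 0 source 0.3333
1 5 load 0.1905
2 10 source 0.0794
3 15 load 0.1270
4 20 source 0.1640
5 25 load 0.1481
6 30 source 0.1358
7 35 load 0.1411
8 40 source 0.1452
9 45 load 0.1434
10 50 source 0.1421

Γ_L=-0.428571, Γ_S=0.777778; launch V₁=3·25/225=0.333333
k=0 src: V=0.3333
k=1 load: inc=0.333333, refl=0.333333·-0.428571=-0.1429; V=0.000000+0.333333+-0.142857=0.1905
k=2 src: inc=-0.142857, refl=-0.142857·0.777778=-0.1111; V=0.333333+-0.142857+-0.111111=0.0794
k=3 load: inc=-0.111111, refl=-0.111111·-0.428571=0.0476; V=0.190476+-0.111111+0.047619=0.1270
k=4 src: inc=0.047619, refl=0.047619·0.777778=0.0370; V=0.079365+0.047619+0.037037=0.1640
k=5 load: inc=0.037037, refl=0.037037·-0.428571=-0.0159; V=0.126984+0.037037+-0.015873=0.1481
k=6 src: inc=-0.015873, refl=-0.015873·0.777778=-0.0123; V=0.164021+-0.015873+-0.012346=0.1358
k=7 load: inc=-0.012346, refl=-0.012346·-0.428571=0.0053; V=0.148148+-0.012346+0.005291=0.1411
k=8 src: inc=0.005291, refl=0.005291·0.777778=0.0041; V=0.135802+0.005291+0.004115=0.1452
k=9 load: inc=0.004115, refl=0.004115·-0.428571=-0.0018; V=0.141093+0.004115+-0.001764=0.1434
k=10 src: inc=-0.001764, refl=-0.001764·0.777778=-0.0014; V=0.145209+-0.001764+-0.001372=0.1421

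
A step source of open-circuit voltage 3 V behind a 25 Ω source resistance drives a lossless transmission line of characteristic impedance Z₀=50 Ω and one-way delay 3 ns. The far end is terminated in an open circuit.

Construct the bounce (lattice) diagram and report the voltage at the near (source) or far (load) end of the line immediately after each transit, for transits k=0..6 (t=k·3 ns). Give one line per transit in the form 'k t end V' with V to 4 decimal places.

0 0 source 2.0000
1 3 load 4.0000
2 6 source 3.3333
3 9 load 2.6667
4 12 source 2.8889
5 15 load 3.1111
6 18 source 3.0370

Γ_L=1.000000, Γ_S=-0.333333; launch V₁=3·50/75=2.000000
k=0 src: V=2.0000
k=1 load: inc=2.000000, refl=2.000000·1.000000=2.0000; V=0.000000+2.000000+2.000000=4.0000
k=2 src: inc=2.000000, refl=2.000000·-0.333333=-0.6667; V=2.000000+2.000000+-0.666667=3.3333
k=3 load: inc=-0.666667, refl=-0.666667·1.000000=-0.6667; V=4.000000+-0.666667+-0.666667=2.6667
k=4 src: inc=-0.666667, refl=-0.666667·-0.333333=0.2222; V=3.333333+-0.666667+0.222222=2.8889
k=5 load: inc=0.222222, refl=0.222222·1.000000=0.2222; V=2.666667+0.222222+0.222222=3.1111
k=6 src: inc=0.222222, refl=0.222222·-0.333333=-0.0741; V=2.888889+0.222222+-0.074074=3.0370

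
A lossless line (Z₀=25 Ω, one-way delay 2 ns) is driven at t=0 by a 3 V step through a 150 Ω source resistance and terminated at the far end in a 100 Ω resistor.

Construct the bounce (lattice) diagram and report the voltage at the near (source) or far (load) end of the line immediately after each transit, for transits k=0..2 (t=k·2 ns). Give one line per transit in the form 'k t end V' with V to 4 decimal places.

Γ_L=0.600000, Γ_S=0.714286; launch V₁=3·25/175=0.428571
k=0 src: V=0.4286
k=1 load: inc=0.428571, refl=0.428571·0.600000=0.2571; V=0.000000+0.428571+0.257143=0.6857
k=2 src: inc=0.257143, refl=0.257143·0.714286=0.1837; V=0.428571+0.257143+0.183673=0.8694

0 0 source 0.4286
1 2 load 0.6857
2 4 source 0.8694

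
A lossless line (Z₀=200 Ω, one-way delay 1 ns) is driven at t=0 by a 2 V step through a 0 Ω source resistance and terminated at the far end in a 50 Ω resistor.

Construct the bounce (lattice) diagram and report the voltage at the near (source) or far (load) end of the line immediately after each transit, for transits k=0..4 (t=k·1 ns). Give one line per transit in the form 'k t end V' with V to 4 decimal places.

Γ_L=-0.600000, Γ_S=-1.000000; launch V₁=2·200/200=2.000000
k=0 src: V=2.0000
k=1 load: inc=2.000000, refl=2.000000·-0.600000=-1.2000; V=0.000000+2.000000+-1.200000=0.8000
k=2 src: inc=-1.200000, refl=-1.200000·-1.000000=1.2000; V=2.000000+-1.200000+1.200000=2.0000
k=3 load: inc=1.200000, refl=1.200000·-0.600000=-0.7200; V=0.800000+1.200000+-0.720000=1.2800
k=4 src: inc=-0.720000, refl=-0.720000·-1.000000=0.7200; V=2.000000+-0.720000+0.720000=2.0000

0 0 source 2.0000
1 1 load 0.8000
2 2 source 2.0000
3 3 load 1.2800
4 4 source 2.0000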